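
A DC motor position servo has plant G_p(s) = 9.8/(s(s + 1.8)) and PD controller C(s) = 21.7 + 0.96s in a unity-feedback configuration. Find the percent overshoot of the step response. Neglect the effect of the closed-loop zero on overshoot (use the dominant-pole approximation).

Forward path: (21.7 + 0.96s)·9.8/(s(s+1.8)). The closed-loop characteristic equation is s² + (1.8 + 9.8·0.96)s + 9.8·21.7 = 0.
That is s² + 11.21s + 212.7 = 0, so ω_n = 14.58 rad/s and ζ = 11.21/(2·14.58) = 0.3843.
%OS = 100·exp(−πζ/√(1−ζ²)) = 27%.

27%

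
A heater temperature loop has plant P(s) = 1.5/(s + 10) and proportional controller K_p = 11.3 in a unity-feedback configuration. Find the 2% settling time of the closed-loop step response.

Closed-loop transfer function: T(s) = K_p·P(s)/(1 + K_p·P(s)) = 16.95/(s + 10 + 16.95) = 16.95/(s + 26.95).
Time constant τ = 1/26.95 = 0.03711 s, so the 2% settling time is about 4τ = 0.148 s.

T_s ≈ 0.148 s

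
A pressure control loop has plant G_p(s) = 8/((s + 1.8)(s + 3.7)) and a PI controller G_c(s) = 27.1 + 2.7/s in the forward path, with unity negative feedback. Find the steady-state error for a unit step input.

0

The open loop G_c(s)G_p(s) has a pole at the origin (type 1), so the static position error constant is infinite and e_ss = 1/(1+∞) = 0.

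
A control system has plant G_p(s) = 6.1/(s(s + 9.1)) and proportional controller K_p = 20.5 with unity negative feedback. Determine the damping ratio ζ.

The closed-loop denominator is s(s+9.1) + 20.5·6.1 = s² + 9.1s + 125.
Matching s² + 2ζω_n s + ω_n²: ω_n = √125 = 11.18 rad/s and 2ζω_n = 9.1, so ζ = 9.1/(2·11.18) = 0.407.

ζ = 0.407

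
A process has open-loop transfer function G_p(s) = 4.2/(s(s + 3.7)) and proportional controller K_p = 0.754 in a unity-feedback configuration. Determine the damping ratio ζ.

The closed-loop denominator is s(s+3.7) + 0.754·4.2 = s² + 3.7s + 3.167.
Matching s² + 2ζω_n s + ω_n²: ω_n = √3.167 = 1.78 rad/s and 2ζω_n = 3.7, so ζ = 3.7/(2·1.78) = 1.04.

ζ = 1.04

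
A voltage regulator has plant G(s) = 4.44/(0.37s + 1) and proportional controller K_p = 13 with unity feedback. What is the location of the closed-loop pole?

Closed loop: T(s) = K_p·G/(1+K_p·G) = 57.72/(0.37s + 1 + 57.72), with pole at s = −(1 + 57.72)/0.37 = −158.7.

s = -158.7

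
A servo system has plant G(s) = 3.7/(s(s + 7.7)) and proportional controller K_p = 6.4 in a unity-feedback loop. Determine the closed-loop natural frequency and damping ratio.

ω_n = 4.87 rad/s, ζ = 0.791

The closed-loop denominator is s(s+7.7) + 6.4·3.7 = s² + 7.7s + 23.68.
So ω_n² = 23.68 ⇒ ω_n = 4.866 rad/s, and ζ = 7.7/(2ω_n) = 0.791.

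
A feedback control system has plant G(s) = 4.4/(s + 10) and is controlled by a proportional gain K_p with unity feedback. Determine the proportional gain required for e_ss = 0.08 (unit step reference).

K_p = 26.1

Steady-state error for a unit step on this type-0 loop is 1/(1 + K_p·G(0)).
G(0) = 0.44. Require 1/(1 + K_p·0.44) = 0.08, so 1 + 0.44·K_p = 12.5.
K_p = (12.5 − 1)/0.44 = 26.1.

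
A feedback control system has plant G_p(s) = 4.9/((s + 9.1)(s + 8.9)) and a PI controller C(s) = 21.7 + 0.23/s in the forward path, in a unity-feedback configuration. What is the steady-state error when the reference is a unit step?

The open loop C(s)G_p(s) has a pole at the origin (type 1), so the static position error constant is infinite and e_ss = 1/(1+∞) = 0.

0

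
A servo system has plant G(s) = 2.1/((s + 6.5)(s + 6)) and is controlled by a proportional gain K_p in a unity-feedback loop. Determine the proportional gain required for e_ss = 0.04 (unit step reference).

K_p = 446

For a type-0 loop with proportional control, e_ss = 1/(1 + K_p·G(0)).
G(0) = 0.05385. Require 1/(1 + K_p·0.05385) = 0.04, so 1 + 0.05385·K_p = 25.
K_p = (25 − 1)/0.05385 = 446.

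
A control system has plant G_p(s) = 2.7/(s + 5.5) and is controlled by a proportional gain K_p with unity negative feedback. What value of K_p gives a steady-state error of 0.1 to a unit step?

K_p = 18.3

For a type-0 loop with proportional control, e_ss = 1/(1 + K_p·G_p(0)).
G_p(0) = 0.4909. Require 1/(1 + K_p·0.4909) = 0.1, so 1 + 0.4909·K_p = 10.
K_p = (10 − 1)/0.4909 = 18.3.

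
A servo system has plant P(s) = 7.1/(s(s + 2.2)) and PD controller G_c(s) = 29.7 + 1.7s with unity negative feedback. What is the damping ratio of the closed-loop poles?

Forward path: (29.7 + 1.7s)·7.1/(s(s+2.2)). The closed-loop characteristic equation is s² + (2.2 + 7.1·1.7)s + 7.1·29.7 = 0.
That is s² + 14.27s + 210.9 = 0, so ω_n = 14.52 rad/s and ζ = 14.27/(2·14.52) = 0.4913.

ζ = 0.491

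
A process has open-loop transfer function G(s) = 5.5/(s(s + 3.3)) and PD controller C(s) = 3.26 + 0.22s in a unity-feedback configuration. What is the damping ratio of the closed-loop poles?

ζ = 0.533

Forward path: (3.26 + 0.22s)·5.5/(s(s+3.3)). The closed-loop characteristic equation is s² + (3.3 + 5.5·0.22)s + 5.5·3.26 = 0.
That is s² + 4.51s + 17.93 = 0, so ω_n = 4.234 rad/s and ζ = 4.51/(2·4.234) = 0.5325.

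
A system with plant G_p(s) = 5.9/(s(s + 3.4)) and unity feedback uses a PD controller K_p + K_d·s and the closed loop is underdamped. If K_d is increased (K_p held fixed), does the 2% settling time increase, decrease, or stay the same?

Characteristic equation s² + (3.4 + 5.9K_d)s + 5.9K_p = 0: raising K_d increases ζω_n = (3.4+5.9K_d)/2 while the loop stays underdamped, so T_s ≈ 4/(ζω_n) decreases.

decrease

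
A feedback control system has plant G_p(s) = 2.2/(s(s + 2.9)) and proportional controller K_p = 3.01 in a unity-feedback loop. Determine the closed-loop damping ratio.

ζ = 0.563

1 + K_p·G_p(s) = 0 gives s² + 2.9s + 6.622 = 0.
So ω_n² = 6.622 ⇒ ω_n = 2.573 rad/s, and ζ = 2.9/(2ω_n) = 0.563.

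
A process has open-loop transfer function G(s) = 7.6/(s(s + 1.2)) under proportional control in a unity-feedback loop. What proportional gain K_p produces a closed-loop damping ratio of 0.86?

Closed-loop characteristic equation: s² + 1.2s + K_p·7.6 = 0.
So ω_n = √(7.6K_p) and 2ζω_n = 1.2, giving ζ = 1.2/(2√(7.6K_p)).
Setting ζ = 0.86: √(7.6K_p) = 1.2/(2·0.86) = 0.6977, so K_p = 0.4867/7.6 = 0.064.

K_p = 0.064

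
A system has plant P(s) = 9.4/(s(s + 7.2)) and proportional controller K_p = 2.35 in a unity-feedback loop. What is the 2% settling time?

The closed-loop denominator s² + 7.2s + 22.09 gives ω_n = √22.09 = 4.7 and ζ = 7.2/(2ω_n) = 0.766.
2% settling time T_s ≈ 4/(ζω_n) = 4/3.6 = 1.11 s.

T_s ≈ 1.11 s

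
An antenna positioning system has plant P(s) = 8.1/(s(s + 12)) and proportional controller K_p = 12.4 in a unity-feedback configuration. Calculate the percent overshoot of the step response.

9.55%

Closed-loop characteristic equation: s² + 12s + 100.4 = 0, so ω_n = 10.02 rad/s and ζ = 12/(2·10.02) = 0.5987.
%OS = 100·exp(−πζ/√(1−ζ²)) = 100·exp(−π·0.5987/√0.6416) = 9.55%.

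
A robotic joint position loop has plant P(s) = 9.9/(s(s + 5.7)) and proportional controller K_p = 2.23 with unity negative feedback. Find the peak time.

T_p = 0.841 s

From 1 + K_pP(s) = 0: s² + 5.7s + 22.08 = 0 ⇒ ω_n = 4.699, ζ = 0.6066.
Damped frequency ω_d = ω_n√(1−ζ²) = 3.736 rad/s, so peak time T_p = π/ω_d = 0.841 s.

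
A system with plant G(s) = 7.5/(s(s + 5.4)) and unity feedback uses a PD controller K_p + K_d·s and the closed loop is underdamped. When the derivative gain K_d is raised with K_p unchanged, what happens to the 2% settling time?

decrease

Characteristic equation s² + (5.4 + 7.5K_d)s + 7.5K_p = 0: raising K_d increases ζω_n = (5.4+7.5K_d)/2 while the loop stays underdamped, so T_s ≈ 4/(ζω_n) decreases.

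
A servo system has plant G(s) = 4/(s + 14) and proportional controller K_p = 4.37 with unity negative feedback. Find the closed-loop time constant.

τ = 0.0318 s

Closed-loop transfer function: T(s) = K_p·G(s)/(1 + K_p·G(s)) = 17.48/(s + 14 + 17.48) = 17.48/(s + 31.48).
Time constant τ = 1/31.48 = 0.0318 s.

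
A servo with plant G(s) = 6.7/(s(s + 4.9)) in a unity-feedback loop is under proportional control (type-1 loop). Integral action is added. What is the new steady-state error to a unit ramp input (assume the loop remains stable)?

0

The integrator raises the loop to type 2, so K_v → ∞ and e_ss to a ramp is zero.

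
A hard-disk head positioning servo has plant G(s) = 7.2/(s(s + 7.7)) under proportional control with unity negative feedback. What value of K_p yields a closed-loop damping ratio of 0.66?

K_p = 4.73

Closed-loop characteristic equation: s² + 7.7s + K_p·7.2 = 0.
So ω_n = √(7.2K_p) and 2ζω_n = 7.7, giving ζ = 7.7/(2√(7.2K_p)).
Setting ζ = 0.66: √(7.2K_p) = 7.7/(2·0.66) = 5.833, so K_p = 34.03/7.2 = 4.73.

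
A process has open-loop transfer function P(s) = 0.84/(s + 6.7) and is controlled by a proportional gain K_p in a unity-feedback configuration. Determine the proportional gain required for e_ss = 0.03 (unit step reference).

For a type-0 loop with proportional control, e_ss = 1/(1 + K_p·P(0)).
P(0) = 0.1254. Require 1/(1 + K_p·0.1254) = 0.03, so 1 + 0.1254·K_p = 33.33.
K_p = (33.33 − 1)/0.1254 = 258.

K_p = 258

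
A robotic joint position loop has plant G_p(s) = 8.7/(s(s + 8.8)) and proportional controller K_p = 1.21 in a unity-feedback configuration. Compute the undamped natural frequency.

With unity feedback the closed-loop characteristic equation is s² + 8.8s + 1.21·8.7 = s² + 8.8s + 10.53 = 0.
Matching s² + 2ζω_n s + ω_n²: ω_n = √10.53 = 3.245 rad/s and 2ζω_n = 8.8, so ζ = 8.8/(2·3.245) = 1.36.

ω_n = 3.24 rad/s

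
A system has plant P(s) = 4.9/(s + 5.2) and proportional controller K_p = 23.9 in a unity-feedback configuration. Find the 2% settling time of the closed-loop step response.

Closed-loop transfer function: T(s) = K_p·P(s)/(1 + K_p·P(s)) = 117.1/(s + 5.2 + 117.1) = 117.1/(s + 122.3).
Time constant τ = 1/122.3 = 0.008176 s, so the 2% settling time is about 4τ = 0.0327 s.

T_s ≈ 0.0327 s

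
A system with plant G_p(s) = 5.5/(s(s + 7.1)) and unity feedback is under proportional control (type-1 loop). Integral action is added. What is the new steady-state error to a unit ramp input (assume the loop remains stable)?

The integrator raises the loop to type 2, so K_v → ∞ and e_ss to a ramp is zero.

0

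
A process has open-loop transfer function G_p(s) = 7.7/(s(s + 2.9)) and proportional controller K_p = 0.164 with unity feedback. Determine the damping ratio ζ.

ζ = 1.29

1 + K_p·G_p(s) = 0 gives s² + 2.9s + 1.263 = 0.
So ω_n² = 1.263 ⇒ ω_n = 1.124 rad/s, and ζ = 2.9/(2ω_n) = 1.29.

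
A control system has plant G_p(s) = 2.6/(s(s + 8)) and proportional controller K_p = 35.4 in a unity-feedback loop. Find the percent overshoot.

The closed-loop denominator s² + 8s + 92.04 gives ω_n = √92.04 = 9.594 and ζ = 8/(2ω_n) = 0.4169.
%OS = 100·exp(−πζ/√(1−ζ²)) = 100·exp(−π·0.4169/√0.8262) = 23.7%.

23.7%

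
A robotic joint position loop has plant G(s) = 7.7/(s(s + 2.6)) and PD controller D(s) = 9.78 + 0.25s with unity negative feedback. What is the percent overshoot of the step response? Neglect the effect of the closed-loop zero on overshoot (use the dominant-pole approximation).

Forward path: (9.78 + 0.25s)·7.7/(s(s+2.6)). The closed-loop characteristic equation is s² + (2.6 + 7.7·0.25)s + 7.7·9.78 = 0.
That is s² + 4.525s + 75.31 = 0, so ω_n = 8.678 rad/s and ζ = 4.525/(2·8.678) = 0.2607.
%OS = 100·exp(−πζ/√(1−ζ²)) = 42.8%.

42.8%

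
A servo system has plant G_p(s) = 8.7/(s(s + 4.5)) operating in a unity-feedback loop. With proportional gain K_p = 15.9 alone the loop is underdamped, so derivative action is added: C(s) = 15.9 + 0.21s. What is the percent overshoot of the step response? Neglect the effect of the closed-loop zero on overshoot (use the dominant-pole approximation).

Forward path: (15.9 + 0.21s)·8.7/(s(s+4.5)). The closed-loop characteristic equation is s² + (4.5 + 8.7·0.21)s + 8.7·15.9 = 0.
That is s² + 6.327s + 138.3 = 0, so ω_n = 11.76 rad/s and ζ = 6.327/(2·11.76) = 0.269.
%OS = 100·exp(−πζ/√(1−ζ²)) = 41.6%.

41.6%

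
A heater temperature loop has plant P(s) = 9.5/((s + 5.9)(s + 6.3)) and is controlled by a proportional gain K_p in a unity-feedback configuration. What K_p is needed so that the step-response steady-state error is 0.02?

K_p = 192

For a type-0 loop with proportional control, e_ss = 1/(1 + K_p·P(0)).
P(0) = 0.2556. Require 1/(1 + K_p·0.2556) = 0.02, so 1 + 0.2556·K_p = 50.
K_p = (50 − 1)/0.2556 = 192.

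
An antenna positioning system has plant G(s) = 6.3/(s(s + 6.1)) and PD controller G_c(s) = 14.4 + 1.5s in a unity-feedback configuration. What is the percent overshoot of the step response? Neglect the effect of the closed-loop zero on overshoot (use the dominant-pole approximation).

Forward path: (14.4 + 1.5s)·6.3/(s(s+6.1)). The closed-loop characteristic equation is s² + (6.1 + 6.3·1.5)s + 6.3·14.4 = 0.
That is s² + 15.55s + 90.72 = 0, so ω_n = 9.525 rad/s and ζ = 15.55/(2·9.525) = 0.8163.
%OS = 100·exp(−πζ/√(1−ζ²)) = 1.18%.

1.18%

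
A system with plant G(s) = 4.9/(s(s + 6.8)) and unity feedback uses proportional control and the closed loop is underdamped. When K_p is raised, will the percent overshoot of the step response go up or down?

ζ = 6.8/(2√(4.9K_p)) decreases as K_p grows; lower damping means more overshoot.

increase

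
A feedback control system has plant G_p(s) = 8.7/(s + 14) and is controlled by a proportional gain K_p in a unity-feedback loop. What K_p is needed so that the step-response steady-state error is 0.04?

K_p = 38.6

Steady-state error for a unit step on this type-0 loop is 1/(1 + K_p·G_p(0)).
G_p(0) = 0.6214. Require 1/(1 + K_p·0.6214) = 0.04, so 1 + 0.6214·K_p = 25.
K_p = (25 − 1)/0.6214 = 38.6.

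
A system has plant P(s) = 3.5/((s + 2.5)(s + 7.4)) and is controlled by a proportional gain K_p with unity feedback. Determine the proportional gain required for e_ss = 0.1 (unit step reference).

K_p = 47.6

For a type-0 loop with proportional control, e_ss = 1/(1 + K_p·P(0)).
P(0) = 0.1892. Require 1/(1 + K_p·0.1892) = 0.1, so 1 + 0.1892·K_p = 10.
K_p = (10 − 1)/0.1892 = 47.6.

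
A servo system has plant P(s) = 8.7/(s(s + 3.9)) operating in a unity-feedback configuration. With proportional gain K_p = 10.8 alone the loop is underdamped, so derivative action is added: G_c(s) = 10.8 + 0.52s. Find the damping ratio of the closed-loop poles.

Forward path: (10.8 + 0.52s)·8.7/(s(s+3.9)). The closed-loop characteristic equation is s² + (3.9 + 8.7·0.52)s + 8.7·10.8 = 0.
That is s² + 8.424s + 93.96 = 0, so ω_n = 9.693 rad/s and ζ = 8.424/(2·9.693) = 0.4345.

ζ = 0.435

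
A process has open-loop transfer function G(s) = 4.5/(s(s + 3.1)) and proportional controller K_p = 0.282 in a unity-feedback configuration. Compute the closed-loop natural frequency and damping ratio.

ω_n = 1.13 rad/s, ζ = 1.38

1 + K_p·G(s) = 0 gives s² + 3.1s + 1.269 = 0.
So ω_n² = 1.269 ⇒ ω_n = 1.126 rad/s, and ζ = 3.1/(2ω_n) = 1.38.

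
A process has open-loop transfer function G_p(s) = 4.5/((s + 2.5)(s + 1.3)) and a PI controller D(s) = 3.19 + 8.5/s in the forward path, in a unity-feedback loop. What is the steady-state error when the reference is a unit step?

The open loop D(s)G_p(s) has a pole at the origin (type 1), so the static position error constant is infinite and e_ss = 1/(1+∞) = 0.

0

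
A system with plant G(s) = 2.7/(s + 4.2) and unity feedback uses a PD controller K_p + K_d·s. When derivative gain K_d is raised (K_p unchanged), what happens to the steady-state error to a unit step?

unchanged

At s = 0 the derivative term contributes nothing: C(0) = K_p regardless of K_d, so K_pos = K_p·G(0) and e_ss are unchanged.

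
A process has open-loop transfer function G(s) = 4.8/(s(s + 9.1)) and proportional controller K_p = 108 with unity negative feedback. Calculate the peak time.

T_p = 0.141 s

Closed-loop characteristic equation: s² + 9.1s + 518.4 = 0, so ω_n = 22.77 rad/s and ζ = 9.1/(2·22.77) = 0.1998.
Damped frequency ω_d = ω_n√(1−ζ²) = 22.31 rad/s, so peak time T_p = π/ω_d = 0.141 s.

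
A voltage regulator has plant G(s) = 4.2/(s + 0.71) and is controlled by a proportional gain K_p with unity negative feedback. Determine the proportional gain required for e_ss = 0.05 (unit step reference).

For a type-0 loop with proportional control, e_ss = 1/(1 + K_p·G(0)).
G(0) = 5.915. Require 1/(1 + K_p·5.915) = 0.05, so 1 + 5.915·K_p = 20.
K_p = (20 − 1)/5.915 = 3.21.

K_p = 3.21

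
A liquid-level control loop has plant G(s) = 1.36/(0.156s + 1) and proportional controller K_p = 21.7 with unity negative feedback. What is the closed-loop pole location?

s = -195.6

Closed loop: T(s) = K_p·G/(1+K_p·G) = 29.51/(0.156s + 1 + 29.51), with pole at s = −(1 + 29.51)/0.156 = −195.6.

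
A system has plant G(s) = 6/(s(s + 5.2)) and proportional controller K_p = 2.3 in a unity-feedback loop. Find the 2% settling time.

T_s ≈ 1.54 s

From 1 + K_pG(s) = 0: s² + 5.2s + 13.8 = 0 ⇒ ω_n = 3.715, ζ = 0.6999.
2% settling time T_s ≈ 4/(ζω_n) = 4/2.6 = 1.54 s.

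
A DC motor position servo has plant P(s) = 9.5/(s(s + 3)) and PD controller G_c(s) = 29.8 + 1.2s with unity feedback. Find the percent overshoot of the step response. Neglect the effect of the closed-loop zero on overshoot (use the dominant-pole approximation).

22.6%

Forward path: (29.8 + 1.2s)·9.5/(s(s+3)). The closed-loop characteristic equation is s² + (3 + 9.5·1.2)s + 9.5·29.8 = 0.
That is s² + 14.4s + 283.1 = 0, so ω_n = 16.83 rad/s and ζ = 14.4/(2·16.83) = 0.4279.
%OS = 100·exp(−πζ/√(1−ζ²)) = 22.6%.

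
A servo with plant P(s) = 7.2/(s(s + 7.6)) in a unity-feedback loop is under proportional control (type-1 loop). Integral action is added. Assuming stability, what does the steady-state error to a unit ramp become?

The integrator raises the loop to type 2, so K_v → ∞ and e_ss to a ramp is zero.

0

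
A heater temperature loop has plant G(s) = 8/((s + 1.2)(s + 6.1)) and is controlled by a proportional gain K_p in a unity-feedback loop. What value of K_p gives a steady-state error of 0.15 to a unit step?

For a type-0 loop with proportional control, e_ss = 1/(1 + K_p·G(0)).
G(0) = 1.093. Require 1/(1 + K_p·1.093) = 0.15, so 1 + 1.093·K_p = 6.667.
K_p = (6.667 − 1)/1.093 = 5.18.

K_p = 5.18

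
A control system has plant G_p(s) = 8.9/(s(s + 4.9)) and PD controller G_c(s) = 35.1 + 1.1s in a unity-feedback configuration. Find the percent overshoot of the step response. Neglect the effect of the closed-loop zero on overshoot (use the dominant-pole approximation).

Forward path: (35.1 + 1.1s)·8.9/(s(s+4.9)). The closed-loop characteristic equation is s² + (4.9 + 8.9·1.1)s + 8.9·35.1 = 0.
That is s² + 14.69s + 312.4 = 0, so ω_n = 17.67 rad/s and ζ = 14.69/(2·17.67) = 0.4156.
%OS = 100·exp(−πζ/√(1−ζ²)) = 23.8%.

23.8%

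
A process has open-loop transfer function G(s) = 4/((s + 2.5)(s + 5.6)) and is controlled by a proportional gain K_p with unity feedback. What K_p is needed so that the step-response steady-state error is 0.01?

For a type-0 loop with proportional control, e_ss = 1/(1 + K_p·G(0)).
G(0) = 0.2857. Require 1/(1 + K_p·0.2857) = 0.01, so 1 + 0.2857·K_p = 100.
K_p = (100 − 1)/0.2857 = 346.

K_p = 346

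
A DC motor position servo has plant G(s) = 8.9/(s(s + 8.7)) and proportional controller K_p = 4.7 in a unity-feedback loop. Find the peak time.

T_p = 0.656 s

From 1 + K_pG(s) = 0: s² + 8.7s + 41.83 = 0 ⇒ ω_n = 6.468, ζ = 0.6726.
Damped frequency ω_d = ω_n√(1−ζ²) = 4.786 rad/s, so peak time T_p = π/ω_d = 0.656 s.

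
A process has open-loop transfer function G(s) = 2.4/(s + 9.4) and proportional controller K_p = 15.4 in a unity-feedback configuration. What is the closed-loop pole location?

s = -46.36

Closed-loop transfer function: T(s) = K_p·G(s)/(1 + K_p·G(s)) = 36.96/(s + 9.4 + 36.96) = 36.96/(s + 46.36).
The closed-loop pole is at s = −46.36.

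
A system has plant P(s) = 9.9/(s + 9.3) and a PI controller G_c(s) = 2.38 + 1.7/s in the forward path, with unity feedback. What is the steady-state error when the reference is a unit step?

The open loop G_c(s)P(s) has a pole at the origin (type 1), so the static position error constant is infinite and e_ss = 1/(1+∞) = 0.

0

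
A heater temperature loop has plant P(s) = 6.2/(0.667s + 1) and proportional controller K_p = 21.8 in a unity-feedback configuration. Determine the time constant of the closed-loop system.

τ = 0.0049 s

Closed loop: T(s) = K_p·P/(1+K_p·P) = 135.2/(0.667s + 1 + 135.2), with pole at s = −(1 + 135.2)/0.667 = −204.1.
Closed-loop time constant τ = 1/204.1 = 0.0049 s.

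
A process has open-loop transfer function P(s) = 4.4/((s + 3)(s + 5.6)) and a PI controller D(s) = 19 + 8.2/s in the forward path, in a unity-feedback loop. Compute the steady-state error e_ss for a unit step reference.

The open loop D(s)P(s) has a pole at the origin (type 1), so the static position error constant is infinite and e_ss = 1/(1+∞) = 0.

0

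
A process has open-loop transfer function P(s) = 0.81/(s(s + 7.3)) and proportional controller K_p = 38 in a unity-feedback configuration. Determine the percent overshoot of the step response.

The closed-loop denominator s² + 7.3s + 30.78 gives ω_n = √30.78 = 5.548 and ζ = 7.3/(2ω_n) = 0.6579.
%OS = 100·exp(−πζ/√(1−ζ²)) = 100·exp(−π·0.6579/√0.5672) = 6.43%.

6.43%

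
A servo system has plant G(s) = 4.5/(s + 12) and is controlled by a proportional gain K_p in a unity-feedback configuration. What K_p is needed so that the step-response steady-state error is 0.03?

K_p = 86.2

For a type-0 loop with proportional control, e_ss = 1/(1 + K_p·G(0)).
G(0) = 0.375. Require 1/(1 + K_p·0.375) = 0.03, so 1 + 0.375·K_p = 33.33.
K_p = (33.33 − 1)/0.375 = 86.2.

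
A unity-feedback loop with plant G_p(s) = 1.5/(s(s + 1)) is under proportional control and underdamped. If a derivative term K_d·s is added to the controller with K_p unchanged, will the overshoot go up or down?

decrease

With PD the characteristic equation becomes s² + (a + K·K_d)s + K·K_p = 0; the damping term grows, ζ rises, overshoot falls.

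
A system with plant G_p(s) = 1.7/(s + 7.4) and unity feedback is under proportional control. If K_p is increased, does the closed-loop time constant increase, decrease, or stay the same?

Closed-loop pole is at s = −(7.4+K_p·1.7); larger K_p moves it further left, so τ = 1/(7.4+K_p·1.7) decreases.

decrease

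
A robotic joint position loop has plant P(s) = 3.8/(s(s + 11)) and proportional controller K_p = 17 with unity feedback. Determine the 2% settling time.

T_s ≈ 0.727 s

From 1 + K_pP(s) = 0: s² + 11s + 64.6 = 0 ⇒ ω_n = 8.037, ζ = 0.6843.
2% settling time T_s ≈ 4/(ζω_n) = 4/5.5 = 0.727 s.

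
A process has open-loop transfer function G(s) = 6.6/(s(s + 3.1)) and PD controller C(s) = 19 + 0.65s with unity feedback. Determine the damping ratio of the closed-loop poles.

Forward path: (19 + 0.65s)·6.6/(s(s+3.1)). The closed-loop characteristic equation is s² + (3.1 + 6.6·0.65)s + 6.6·19 = 0.
That is s² + 7.39s + 125.4 = 0, so ω_n = 11.2 rad/s and ζ = 7.39/(2·11.2) = 0.33.

ζ = 0.33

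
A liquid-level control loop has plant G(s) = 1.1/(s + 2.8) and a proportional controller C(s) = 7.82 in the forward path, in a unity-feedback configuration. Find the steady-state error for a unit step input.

The loop is type 0. Static position error constant K_pos = C(0)·G(0) = 7.82·0.3929 = 3.072.
Steady-state error to a unit step: e_ss = 1/(1+K_pos) = 1/4.072 = 0.246.

0.246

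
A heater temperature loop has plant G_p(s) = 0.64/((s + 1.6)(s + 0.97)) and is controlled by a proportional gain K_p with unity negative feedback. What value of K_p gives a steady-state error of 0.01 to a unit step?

For a type-0 loop with proportional control, e_ss = 1/(1 + K_p·G_p(0)).
G_p(0) = 0.4124. Require 1/(1 + K_p·0.4124) = 0.01, so 1 + 0.4124·K_p = 100.
K_p = (100 − 1)/0.4124 = 240.

K_p = 240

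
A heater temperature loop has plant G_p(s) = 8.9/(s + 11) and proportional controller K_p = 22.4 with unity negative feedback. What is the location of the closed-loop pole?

s = -210.4

Closed-loop transfer function: T(s) = K_p·G_p(s)/(1 + K_p·G_p(s)) = 199.4/(s + 11 + 199.4) = 199.4/(s + 210.4).
The closed-loop pole is at s = −210.4.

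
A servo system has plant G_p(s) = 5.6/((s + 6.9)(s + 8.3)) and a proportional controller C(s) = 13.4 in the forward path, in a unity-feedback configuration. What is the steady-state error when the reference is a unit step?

The loop is type 0. Static position error constant K_pos = C(0)·G_p(0) = 13.4·0.09778 = 1.31.
Steady-state error to a unit step: e_ss = 1/(1+K_pos) = 1/2.31 = 0.433.

0.433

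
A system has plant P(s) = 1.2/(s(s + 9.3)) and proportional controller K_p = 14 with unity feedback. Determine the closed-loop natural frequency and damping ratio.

ω_n = 4.1 rad/s, ζ = 1.13

The closed-loop denominator is s(s+9.3) + 14·1.2 = s² + 9.3s + 16.8.
So ω_n² = 16.8 ⇒ ω_n = 4.099 rad/s, and ζ = 9.3/(2ω_n) = 1.13.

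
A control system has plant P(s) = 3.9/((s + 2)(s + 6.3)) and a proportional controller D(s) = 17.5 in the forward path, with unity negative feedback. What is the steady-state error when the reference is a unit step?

0.156

The loop is type 0. Static position error constant K_pos = D(0)·P(0) = 17.5·0.3095 = 5.417.
Steady-state error to a unit step: e_ss = 1/(1+K_pos) = 1/6.417 = 0.156.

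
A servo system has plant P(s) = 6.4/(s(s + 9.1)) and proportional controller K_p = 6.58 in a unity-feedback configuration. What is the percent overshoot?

4.55%

Closed-loop characteristic equation: s² + 9.1s + 42.11 = 0, so ω_n = 6.489 rad/s and ζ = 9.1/(2·6.489) = 0.7011.
%OS = 100·exp(−πζ/√(1−ζ²)) = 100·exp(−π·0.7011/√0.5084) = 4.55%.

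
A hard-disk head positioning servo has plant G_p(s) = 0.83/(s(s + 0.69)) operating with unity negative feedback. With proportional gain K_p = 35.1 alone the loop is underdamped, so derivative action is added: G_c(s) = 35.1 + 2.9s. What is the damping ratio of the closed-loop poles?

ζ = 0.287

Forward path: (35.1 + 2.9s)·0.83/(s(s+0.69)). The closed-loop characteristic equation is s² + (0.69 + 0.83·2.9)s + 0.83·35.1 = 0.
That is s² + 3.097s + 29.13 = 0, so ω_n = 5.397 rad/s and ζ = 3.097/(2·5.397) = 0.2869.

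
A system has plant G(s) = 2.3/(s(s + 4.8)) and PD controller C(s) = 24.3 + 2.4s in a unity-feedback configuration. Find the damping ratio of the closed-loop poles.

Forward path: (24.3 + 2.4s)·2.3/(s(s+4.8)). The closed-loop characteristic equation is s² + (4.8 + 2.3·2.4)s + 2.3·24.3 = 0.
That is s² + 10.32s + 55.89 = 0, so ω_n = 7.476 rad/s and ζ = 10.32/(2·7.476) = 0.6902.

ζ = 0.69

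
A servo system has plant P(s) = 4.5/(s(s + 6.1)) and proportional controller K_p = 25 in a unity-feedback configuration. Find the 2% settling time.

T_s ≈ 1.31 s

The closed-loop denominator s² + 6.1s + 112.5 gives ω_n = √112.5 = 10.61 and ζ = 6.1/(2ω_n) = 0.2876.
2% settling time T_s ≈ 4/(ζω_n) = 4/3.05 = 1.31 s.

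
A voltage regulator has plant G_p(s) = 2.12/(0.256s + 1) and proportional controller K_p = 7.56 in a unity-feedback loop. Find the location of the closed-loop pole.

Closed loop: T(s) = K_p·G_p/(1+K_p·G_p) = 16.03/(0.256s + 1 + 16.03), with pole at s = −(1 + 16.03)/0.256 = −66.51.

s = -66.51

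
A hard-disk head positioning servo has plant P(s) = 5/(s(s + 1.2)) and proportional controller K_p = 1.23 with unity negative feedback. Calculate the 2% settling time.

From 1 + K_pP(s) = 0: s² + 1.2s + 6.15 = 0 ⇒ ω_n = 2.48, ζ = 0.2419.
2% settling time T_s ≈ 4/(ζω_n) = 4/0.6 = 6.67 s.

T_s ≈ 6.67 s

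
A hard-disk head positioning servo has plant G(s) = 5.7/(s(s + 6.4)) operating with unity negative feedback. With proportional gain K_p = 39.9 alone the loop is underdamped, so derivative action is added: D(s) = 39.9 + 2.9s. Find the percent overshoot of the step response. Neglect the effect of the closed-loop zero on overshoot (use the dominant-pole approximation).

2.53%

Forward path: (39.9 + 2.9s)·5.7/(s(s+6.4)). The closed-loop characteristic equation is s² + (6.4 + 5.7·2.9)s + 5.7·39.9 = 0.
That is s² + 22.93s + 227.4 = 0, so ω_n = 15.08 rad/s and ζ = 22.93/(2·15.08) = 0.7602.
%OS = 100·exp(−πζ/√(1−ζ²)) = 2.53%.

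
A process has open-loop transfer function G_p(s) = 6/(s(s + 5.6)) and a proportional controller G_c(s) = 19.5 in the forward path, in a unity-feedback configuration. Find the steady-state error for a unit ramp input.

0.0479

The loop has one pole at the origin (type 1). Velocity error constant K_v = lim_{s→0} s·G_c(s)G_p(s) = 19.5·6/5.6 = 20.89.
Steady-state error to a unit ramp: e_ss = 1/K_v = 0.0479.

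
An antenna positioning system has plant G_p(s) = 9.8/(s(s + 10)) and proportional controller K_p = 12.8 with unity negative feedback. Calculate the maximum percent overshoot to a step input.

20.9%

From 1 + K_pG_p(s) = 0: s² + 10s + 125.4 = 0 ⇒ ω_n = 11.2, ζ = 0.4464.
%OS = 100·exp(−πζ/√(1−ζ²)) = 100·exp(−π·0.4464/√0.8007) = 20.9%.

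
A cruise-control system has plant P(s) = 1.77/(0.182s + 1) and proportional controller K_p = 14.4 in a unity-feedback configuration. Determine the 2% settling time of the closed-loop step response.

T_s ≈ 0.0275 s

Closed loop: T(s) = K_p·P/(1+K_p·P) = 25.49/(0.182s + 1 + 25.49), with pole at s = −(1 + 25.49)/0.182 = −145.5.
τ = 1/145.5 = 0.006871 s, so 2% settling time ≈ 4τ = 0.0275 s.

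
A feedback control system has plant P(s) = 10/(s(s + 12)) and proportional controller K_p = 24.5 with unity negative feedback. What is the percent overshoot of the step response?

27.1%

The closed-loop denominator s² + 12s + 245 gives ω_n = √245 = 15.65 and ζ = 12/(2ω_n) = 0.3833.
%OS = 100·exp(−πζ/√(1−ζ²)) = 100·exp(−π·0.3833/√0.8531) = 27.1%.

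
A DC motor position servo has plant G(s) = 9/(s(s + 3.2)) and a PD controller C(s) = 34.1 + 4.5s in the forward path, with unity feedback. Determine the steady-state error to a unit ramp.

The loop has one pole at the origin (type 1). Velocity error constant K_v = lim_{s→0} s·C(s)G(s) = 34.1·9/3.2 = 95.91.
Steady-state error to a unit ramp: e_ss = 1/K_v = 0.0104.

0.0104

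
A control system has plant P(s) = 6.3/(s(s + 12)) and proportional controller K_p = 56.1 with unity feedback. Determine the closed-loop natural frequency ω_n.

1 + K_p·P(s) = 0 gives s² + 12s + 353.4 = 0.
Matching s² + 2ζω_n s + ω_n²: ω_n = √353.4 = 18.8 rad/s and 2ζω_n = 12, so ζ = 12/(2·18.8) = 0.319.

ω_n = 18.8 rad/s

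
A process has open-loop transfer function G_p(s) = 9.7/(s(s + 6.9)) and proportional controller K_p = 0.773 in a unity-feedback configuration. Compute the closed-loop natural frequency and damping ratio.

With unity feedback the closed-loop characteristic equation is s² + 6.9s + 0.773·9.7 = s² + 6.9s + 7.498 = 0.
Matching s² + 2ζω_n s + ω_n²: ω_n = √7.498 = 2.738 rad/s and 2ζω_n = 6.9, so ζ = 6.9/(2·2.738) = 1.26.

ω_n = 2.74 rad/s, ζ = 1.26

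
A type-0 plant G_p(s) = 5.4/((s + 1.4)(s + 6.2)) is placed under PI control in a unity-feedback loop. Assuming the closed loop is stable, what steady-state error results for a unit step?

The PI controller's integrator makes the forward path type 1, so e_ss to a step is zero.

0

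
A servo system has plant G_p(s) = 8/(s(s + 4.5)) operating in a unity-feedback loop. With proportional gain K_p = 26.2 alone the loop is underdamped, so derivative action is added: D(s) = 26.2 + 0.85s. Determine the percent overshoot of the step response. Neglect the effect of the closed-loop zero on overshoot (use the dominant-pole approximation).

Forward path: (26.2 + 0.85s)·8/(s(s+4.5)). The closed-loop characteristic equation is s² + (4.5 + 8·0.85)s + 8·26.2 = 0.
That is s² + 11.3s + 209.6 = 0, so ω_n = 14.48 rad/s and ζ = 11.3/(2·14.48) = 0.3903.
%OS = 100·exp(−πζ/√(1−ζ²)) = 26.4%.

26.4%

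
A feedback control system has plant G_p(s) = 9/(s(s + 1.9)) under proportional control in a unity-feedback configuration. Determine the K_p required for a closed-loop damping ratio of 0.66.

K_p = 0.23

Closed-loop characteristic equation: s² + 1.9s + K_p·9 = 0.
So ω_n = √(9K_p) and 2ζω_n = 1.9, giving ζ = 1.9/(2√(9K_p)).
Setting ζ = 0.66: √(9K_p) = 1.9/(2·0.66) = 1.439, so K_p = 2.072/9 = 0.23.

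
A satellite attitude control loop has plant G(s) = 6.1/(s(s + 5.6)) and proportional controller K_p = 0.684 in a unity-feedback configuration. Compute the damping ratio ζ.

ζ = 1.37

1 + K_p·G(s) = 0 gives s² + 5.6s + 4.172 = 0.
Matching s² + 2ζω_n s + ω_n²: ω_n = √4.172 = 2.043 rad/s and 2ζω_n = 5.6, so ζ = 5.6/(2·2.043) = 1.37.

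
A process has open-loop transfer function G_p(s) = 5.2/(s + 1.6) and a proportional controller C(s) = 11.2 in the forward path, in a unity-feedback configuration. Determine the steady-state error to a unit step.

0.0267

The loop is type 0. Static position error constant K_pos = C(0)·G_p(0) = 11.2·3.25 = 36.4.
Steady-state error to a unit step: e_ss = 1/(1+K_pos) = 1/37.4 = 0.0267.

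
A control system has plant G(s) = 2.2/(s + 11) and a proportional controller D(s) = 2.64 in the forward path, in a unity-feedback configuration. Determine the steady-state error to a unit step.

The loop is type 0. Static position error constant K_pos = D(0)·G(0) = 2.64·0.2 = 0.528.
Steady-state error to a unit step: e_ss = 1/(1+K_pos) = 1/1.528 = 0.654.

0.654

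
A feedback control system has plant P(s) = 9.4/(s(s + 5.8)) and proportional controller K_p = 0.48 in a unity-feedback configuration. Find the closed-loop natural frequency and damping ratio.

1 + K_p·P(s) = 0 gives s² + 5.8s + 4.512 = 0.
Matching s² + 2ζω_n s + ω_n²: ω_n = √4.512 = 2.124 rad/s and 2ζω_n = 5.8, so ζ = 5.8/(2·2.124) = 1.37.

ω_n = 2.12 rad/s, ζ = 1.37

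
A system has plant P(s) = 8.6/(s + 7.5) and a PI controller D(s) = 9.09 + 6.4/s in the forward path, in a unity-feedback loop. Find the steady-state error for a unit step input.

The open loop D(s)P(s) has a pole at the origin (type 1), so the static position error constant is infinite and e_ss = 1/(1+∞) = 0.

0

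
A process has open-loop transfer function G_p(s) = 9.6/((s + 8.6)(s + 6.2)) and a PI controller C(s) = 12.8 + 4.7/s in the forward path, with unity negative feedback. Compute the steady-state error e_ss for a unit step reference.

0

The open loop C(s)G_p(s) has a pole at the origin (type 1), so the static position error constant is infinite and e_ss = 1/(1+∞) = 0.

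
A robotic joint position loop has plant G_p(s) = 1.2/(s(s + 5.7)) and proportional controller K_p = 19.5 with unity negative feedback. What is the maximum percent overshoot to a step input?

From 1 + K_pG_p(s) = 0: s² + 5.7s + 23.4 = 0 ⇒ ω_n = 4.837, ζ = 0.5892.
%OS = 100·exp(−πζ/√(1−ζ²)) = 100·exp(−π·0.5892/√0.6529) = 10.1%.

10.1%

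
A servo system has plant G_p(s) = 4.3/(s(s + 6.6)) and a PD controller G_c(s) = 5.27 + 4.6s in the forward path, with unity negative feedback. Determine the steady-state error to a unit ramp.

The loop has one pole at the origin (type 1). Velocity error constant K_v = lim_{s→0} s·G_c(s)G_p(s) = 5.27·4.3/6.6 = 3.433.
Steady-state error to a unit ramp: e_ss = 1/K_v = 0.291.

0.291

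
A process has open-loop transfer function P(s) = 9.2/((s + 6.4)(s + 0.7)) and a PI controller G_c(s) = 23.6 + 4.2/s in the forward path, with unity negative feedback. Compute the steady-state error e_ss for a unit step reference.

The open loop G_c(s)P(s) has a pole at the origin (type 1), so the static position error constant is infinite and e_ss = 1/(1+∞) = 0.

0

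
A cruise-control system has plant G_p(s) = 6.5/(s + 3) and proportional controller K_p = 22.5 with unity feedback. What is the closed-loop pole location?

s = -149.2

Closed-loop transfer function: T(s) = K_p·G_p(s)/(1 + K_p·G_p(s)) = 146.2/(s + 3 + 146.2) = 146.2/(s + 149.2).
The closed-loop pole is at s = −149.2.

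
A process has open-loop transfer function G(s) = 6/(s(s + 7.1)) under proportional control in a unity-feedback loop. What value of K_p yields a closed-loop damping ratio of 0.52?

K_p = 7.77

Closed-loop characteristic equation: s² + 7.1s + K_p·6 = 0.
So ω_n = √(6K_p) and 2ζω_n = 7.1, giving ζ = 7.1/(2√(6K_p)).
Setting ζ = 0.52: √(6K_p) = 7.1/(2·0.52) = 6.827, so K_p = 46.61/6 = 7.77.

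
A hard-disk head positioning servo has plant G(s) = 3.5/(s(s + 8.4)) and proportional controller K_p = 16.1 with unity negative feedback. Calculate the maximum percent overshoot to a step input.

Closed-loop characteristic equation: s² + 8.4s + 56.35 = 0, so ω_n = 7.507 rad/s and ζ = 8.4/(2·7.507) = 0.5595.
%OS = 100·exp(−πζ/√(1−ζ²)) = 100·exp(−π·0.5595/√0.687) = 12%.

12%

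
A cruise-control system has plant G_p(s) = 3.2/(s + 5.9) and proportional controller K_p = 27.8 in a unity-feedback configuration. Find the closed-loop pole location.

Closed-loop transfer function: T(s) = K_p·G_p(s)/(1 + K_p·G_p(s)) = 88.96/(s + 5.9 + 88.96) = 88.96/(s + 94.86).
The closed-loop pole is at s = −94.86.

s = -94.86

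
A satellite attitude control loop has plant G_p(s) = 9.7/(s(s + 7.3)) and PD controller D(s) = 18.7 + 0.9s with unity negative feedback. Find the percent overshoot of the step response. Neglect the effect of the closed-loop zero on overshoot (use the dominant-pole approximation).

Forward path: (18.7 + 0.9s)·9.7/(s(s+7.3)). The closed-loop characteristic equation is s² + (7.3 + 9.7·0.9)s + 9.7·18.7 = 0.
That is s² + 16.03s + 181.4 = 0, so ω_n = 13.47 rad/s and ζ = 16.03/(2·13.47) = 0.5951.
%OS = 100·exp(−πζ/√(1−ζ²)) = 9.76%.

9.76%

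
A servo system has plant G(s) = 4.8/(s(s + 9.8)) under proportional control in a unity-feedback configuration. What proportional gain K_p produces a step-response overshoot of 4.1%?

From %OS = 100·exp(−πζ/√(1−ζ²)) = 4.1%, ζ = −ln(0.041)/√(π²+ln²(0.041)) = 0.713.
Characteristic equation s² + 9.8s + 4.8K_p = 0 gives ζ = 9.8/(2√(4.8K_p)).
Setting ζ = 0.713: √(4.8K_p) = 9.8/(2·0.713) = 6.873, so K_p = 47.24/4.8 = 9.84.

K_p = 9.84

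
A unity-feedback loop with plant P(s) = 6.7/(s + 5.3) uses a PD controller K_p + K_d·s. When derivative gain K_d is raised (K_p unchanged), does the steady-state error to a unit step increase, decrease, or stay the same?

unchanged

K_d affects only the transient (the s-coefficient); the DC loop gain, and hence e_ss, depends only on K_p.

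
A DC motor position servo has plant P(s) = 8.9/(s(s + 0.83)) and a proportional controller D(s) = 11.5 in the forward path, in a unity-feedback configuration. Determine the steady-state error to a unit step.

The open loop D(s)P(s) has a pole at the origin (type 1), so the static position error constant is infinite and e_ss = 1/(1+∞) = 0.

0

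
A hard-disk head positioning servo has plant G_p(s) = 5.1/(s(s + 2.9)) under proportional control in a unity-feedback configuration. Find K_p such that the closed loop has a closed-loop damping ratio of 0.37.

K_p = 3.01

Closed-loop characteristic equation: s² + 2.9s + K_p·5.1 = 0.
So ω_n = √(5.1K_p) and 2ζω_n = 2.9, giving ζ = 2.9/(2√(5.1K_p)).
Setting ζ = 0.37: √(5.1K_p) = 2.9/(2·0.37) = 3.919, so K_p = 15.36/5.1 = 3.01.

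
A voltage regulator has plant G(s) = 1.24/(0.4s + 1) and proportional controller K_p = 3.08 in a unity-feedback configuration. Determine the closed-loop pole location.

Closed loop: T(s) = K_p·G/(1+K_p·G) = 3.819/(0.4s + 1 + 3.819), with pole at s = −(1 + 3.819)/0.4 = −12.05.

s = -12.05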